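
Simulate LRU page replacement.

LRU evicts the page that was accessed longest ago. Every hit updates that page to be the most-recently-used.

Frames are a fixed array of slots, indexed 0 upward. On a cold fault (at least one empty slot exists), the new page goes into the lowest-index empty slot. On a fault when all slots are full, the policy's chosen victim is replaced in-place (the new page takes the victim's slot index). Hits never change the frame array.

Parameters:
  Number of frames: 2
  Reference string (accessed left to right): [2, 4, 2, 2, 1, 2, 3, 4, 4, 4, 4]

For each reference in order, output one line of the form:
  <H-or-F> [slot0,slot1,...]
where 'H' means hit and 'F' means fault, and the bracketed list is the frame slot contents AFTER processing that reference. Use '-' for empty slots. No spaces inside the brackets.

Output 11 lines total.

F [2,-]
F [2,4]
H [2,4]
H [2,4]
F [2,1]
H [2,1]
F [2,3]
F [4,3]
H [4,3]
H [4,3]
H [4,3]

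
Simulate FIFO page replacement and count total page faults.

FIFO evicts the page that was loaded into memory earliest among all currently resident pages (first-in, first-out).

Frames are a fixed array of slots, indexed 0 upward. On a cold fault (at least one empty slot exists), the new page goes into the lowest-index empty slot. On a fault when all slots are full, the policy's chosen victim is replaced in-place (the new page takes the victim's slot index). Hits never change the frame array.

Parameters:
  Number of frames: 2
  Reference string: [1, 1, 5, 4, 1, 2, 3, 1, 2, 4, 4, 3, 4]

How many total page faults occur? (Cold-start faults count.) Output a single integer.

Step 0: ref 1 → FAULT, frames=[1,-]
Step 1: ref 1 → HIT, frames=[1,-]
Step 2: ref 5 → FAULT, frames=[1,5]
Step 3: ref 4 → FAULT (evict 1), frames=[4,5]
Step 4: ref 1 → FAULT (evict 5), frames=[4,1]
Step 5: ref 2 → FAULT (evict 4), frames=[2,1]
Step 6: ref 3 → FAULT (evict 1), frames=[2,3]
Step 7: ref 1 → FAULT (evict 2), frames=[1,3]
Step 8: ref 2 → FAULT (evict 3), frames=[1,2]
Step 9: ref 4 → FAULT (evict 1), frames=[4,2]
Step 10: ref 4 → HIT, frames=[4,2]
Step 11: ref 3 → FAULT (evict 2), frames=[4,3]
Step 12: ref 4 → HIT, frames=[4,3]
Total faults: 10

Answer: 10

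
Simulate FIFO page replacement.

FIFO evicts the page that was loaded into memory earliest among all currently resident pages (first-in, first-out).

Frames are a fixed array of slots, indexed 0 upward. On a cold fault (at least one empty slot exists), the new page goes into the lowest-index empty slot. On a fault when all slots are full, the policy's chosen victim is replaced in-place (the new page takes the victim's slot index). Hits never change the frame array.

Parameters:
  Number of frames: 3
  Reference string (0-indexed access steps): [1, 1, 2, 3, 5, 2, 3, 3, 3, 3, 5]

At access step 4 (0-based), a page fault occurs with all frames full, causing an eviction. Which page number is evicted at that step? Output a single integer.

Answer: 1

Derivation:
Step 0: ref 1 -> FAULT, frames=[1,-,-]
Step 1: ref 1 -> HIT, frames=[1,-,-]
Step 2: ref 2 -> FAULT, frames=[1,2,-]
Step 3: ref 3 -> FAULT, frames=[1,2,3]
Step 4: ref 5 -> FAULT, evict 1, frames=[5,2,3]
At step 4: evicted page 1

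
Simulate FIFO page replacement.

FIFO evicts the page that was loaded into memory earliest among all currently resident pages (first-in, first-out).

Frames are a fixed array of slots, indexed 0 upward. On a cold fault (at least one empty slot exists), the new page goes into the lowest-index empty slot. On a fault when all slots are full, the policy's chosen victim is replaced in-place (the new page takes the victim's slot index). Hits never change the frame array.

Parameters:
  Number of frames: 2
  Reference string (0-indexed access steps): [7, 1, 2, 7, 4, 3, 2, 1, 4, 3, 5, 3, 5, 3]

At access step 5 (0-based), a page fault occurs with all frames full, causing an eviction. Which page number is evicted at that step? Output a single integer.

Step 0: ref 7 -> FAULT, frames=[7,-]
Step 1: ref 1 -> FAULT, frames=[7,1]
Step 2: ref 2 -> FAULT, evict 7, frames=[2,1]
Step 3: ref 7 -> FAULT, evict 1, frames=[2,7]
Step 4: ref 4 -> FAULT, evict 2, frames=[4,7]
Step 5: ref 3 -> FAULT, evict 7, frames=[4,3]
At step 5: evicted page 7

Answer: 7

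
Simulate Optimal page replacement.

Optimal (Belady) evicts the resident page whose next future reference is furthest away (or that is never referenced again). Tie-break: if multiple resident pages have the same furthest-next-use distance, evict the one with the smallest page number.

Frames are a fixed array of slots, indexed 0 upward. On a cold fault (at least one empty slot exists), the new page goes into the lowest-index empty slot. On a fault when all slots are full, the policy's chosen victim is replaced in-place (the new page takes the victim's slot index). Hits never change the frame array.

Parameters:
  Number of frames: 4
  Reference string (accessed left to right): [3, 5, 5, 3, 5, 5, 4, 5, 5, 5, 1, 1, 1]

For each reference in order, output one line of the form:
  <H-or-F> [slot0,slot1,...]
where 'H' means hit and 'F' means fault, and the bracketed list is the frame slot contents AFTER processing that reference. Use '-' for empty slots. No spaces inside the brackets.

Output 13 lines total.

F [3,-,-,-]
F [3,5,-,-]
H [3,5,-,-]
H [3,5,-,-]
H [3,5,-,-]
H [3,5,-,-]
F [3,5,4,-]
H [3,5,4,-]
H [3,5,4,-]
H [3,5,4,-]
F [3,5,4,1]
H [3,5,4,1]
H [3,5,4,1]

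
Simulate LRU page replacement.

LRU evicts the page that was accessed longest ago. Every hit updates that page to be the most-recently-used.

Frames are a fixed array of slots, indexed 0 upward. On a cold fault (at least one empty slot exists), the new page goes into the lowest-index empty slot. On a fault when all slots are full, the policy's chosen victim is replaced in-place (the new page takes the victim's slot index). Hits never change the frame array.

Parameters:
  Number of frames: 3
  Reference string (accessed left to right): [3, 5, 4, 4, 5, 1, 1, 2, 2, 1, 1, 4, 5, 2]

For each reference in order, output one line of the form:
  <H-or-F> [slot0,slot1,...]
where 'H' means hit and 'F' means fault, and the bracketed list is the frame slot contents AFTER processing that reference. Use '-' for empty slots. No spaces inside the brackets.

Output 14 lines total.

F [3,-,-]
F [3,5,-]
F [3,5,4]
H [3,5,4]
H [3,5,4]
F [1,5,4]
H [1,5,4]
F [1,5,2]
H [1,5,2]
H [1,5,2]
H [1,5,2]
F [1,4,2]
F [1,4,5]
F [2,4,5]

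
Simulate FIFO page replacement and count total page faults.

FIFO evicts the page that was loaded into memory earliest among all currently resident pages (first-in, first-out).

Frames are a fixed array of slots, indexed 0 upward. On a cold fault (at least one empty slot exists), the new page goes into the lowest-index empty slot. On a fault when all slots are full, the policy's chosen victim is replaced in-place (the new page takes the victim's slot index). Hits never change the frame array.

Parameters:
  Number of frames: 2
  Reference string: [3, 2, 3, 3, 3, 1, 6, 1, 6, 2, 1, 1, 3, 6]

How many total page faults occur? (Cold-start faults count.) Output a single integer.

Answer: 8

Derivation:
Step 0: ref 3 → FAULT, frames=[3,-]
Step 1: ref 2 → FAULT, frames=[3,2]
Step 2: ref 3 → HIT, frames=[3,2]
Step 3: ref 3 → HIT, frames=[3,2]
Step 4: ref 3 → HIT, frames=[3,2]
Step 5: ref 1 → FAULT (evict 3), frames=[1,2]
Step 6: ref 6 → FAULT (evict 2), frames=[1,6]
Step 7: ref 1 → HIT, frames=[1,6]
Step 8: ref 6 → HIT, frames=[1,6]
Step 9: ref 2 → FAULT (evict 1), frames=[2,6]
Step 10: ref 1 → FAULT (evict 6), frames=[2,1]
Step 11: ref 1 → HIT, frames=[2,1]
Step 12: ref 3 → FAULT (evict 2), frames=[3,1]
Step 13: ref 6 → FAULT (evict 1), frames=[3,6]
Total faults: 8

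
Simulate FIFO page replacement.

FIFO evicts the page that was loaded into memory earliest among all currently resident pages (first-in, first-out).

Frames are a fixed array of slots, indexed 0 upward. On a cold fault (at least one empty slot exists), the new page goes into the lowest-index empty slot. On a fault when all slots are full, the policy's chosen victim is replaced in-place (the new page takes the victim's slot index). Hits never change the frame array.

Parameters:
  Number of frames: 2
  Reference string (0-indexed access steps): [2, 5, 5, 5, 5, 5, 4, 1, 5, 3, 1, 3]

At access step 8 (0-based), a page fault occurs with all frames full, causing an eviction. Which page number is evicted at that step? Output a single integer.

Answer: 4

Derivation:
Step 0: ref 2 -> FAULT, frames=[2,-]
Step 1: ref 5 -> FAULT, frames=[2,5]
Step 2: ref 5 -> HIT, frames=[2,5]
Step 3: ref 5 -> HIT, frames=[2,5]
Step 4: ref 5 -> HIT, frames=[2,5]
Step 5: ref 5 -> HIT, frames=[2,5]
Step 6: ref 4 -> FAULT, evict 2, frames=[4,5]
Step 7: ref 1 -> FAULT, evict 5, frames=[4,1]
Step 8: ref 5 -> FAULT, evict 4, frames=[5,1]
At step 8: evicted page 4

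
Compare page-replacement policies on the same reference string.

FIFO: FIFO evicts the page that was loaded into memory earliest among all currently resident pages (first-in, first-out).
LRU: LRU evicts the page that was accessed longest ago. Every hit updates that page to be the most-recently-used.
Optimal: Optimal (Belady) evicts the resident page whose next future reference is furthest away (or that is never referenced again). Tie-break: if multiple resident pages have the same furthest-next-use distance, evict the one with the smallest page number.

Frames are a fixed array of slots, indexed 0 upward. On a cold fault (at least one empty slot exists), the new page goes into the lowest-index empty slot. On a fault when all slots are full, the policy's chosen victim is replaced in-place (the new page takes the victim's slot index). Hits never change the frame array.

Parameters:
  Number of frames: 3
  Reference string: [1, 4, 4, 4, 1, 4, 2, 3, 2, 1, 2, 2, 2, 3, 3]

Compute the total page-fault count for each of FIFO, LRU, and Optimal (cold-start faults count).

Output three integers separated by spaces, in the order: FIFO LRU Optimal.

--- FIFO ---
  step 0: ref 1 -> FAULT, frames=[1,-,-] (faults so far: 1)
  step 1: ref 4 -> FAULT, frames=[1,4,-] (faults so far: 2)
  step 2: ref 4 -> HIT, frames=[1,4,-] (faults so far: 2)
  step 3: ref 4 -> HIT, frames=[1,4,-] (faults so far: 2)
  step 4: ref 1 -> HIT, frames=[1,4,-] (faults so far: 2)
  step 5: ref 4 -> HIT, frames=[1,4,-] (faults so far: 2)
  step 6: ref 2 -> FAULT, frames=[1,4,2] (faults so far: 3)
  step 7: ref 3 -> FAULT, evict 1, frames=[3,4,2] (faults so far: 4)
  step 8: ref 2 -> HIT, frames=[3,4,2] (faults so far: 4)
  step 9: ref 1 -> FAULT, evict 4, frames=[3,1,2] (faults so far: 5)
  step 10: ref 2 -> HIT, frames=[3,1,2] (faults so far: 5)
  step 11: ref 2 -> HIT, frames=[3,1,2] (faults so far: 5)
  step 12: ref 2 -> HIT, frames=[3,1,2] (faults so far: 5)
  step 13: ref 3 -> HIT, frames=[3,1,2] (faults so far: 5)
  step 14: ref 3 -> HIT, frames=[3,1,2] (faults so far: 5)
  FIFO total faults: 5
--- LRU ---
  step 0: ref 1 -> FAULT, frames=[1,-,-] (faults so far: 1)
  step 1: ref 4 -> FAULT, frames=[1,4,-] (faults so far: 2)
  step 2: ref 4 -> HIT, frames=[1,4,-] (faults so far: 2)
  step 3: ref 4 -> HIT, frames=[1,4,-] (faults so far: 2)
  step 4: ref 1 -> HIT, frames=[1,4,-] (faults so far: 2)
  step 5: ref 4 -> HIT, frames=[1,4,-] (faults so far: 2)
  step 6: ref 2 -> FAULT, frames=[1,4,2] (faults so far: 3)
  step 7: ref 3 -> FAULT, evict 1, frames=[3,4,2] (faults so far: 4)
  step 8: ref 2 -> HIT, frames=[3,4,2] (faults so far: 4)
  step 9: ref 1 -> FAULT, evict 4, frames=[3,1,2] (faults so far: 5)
  step 10: ref 2 -> HIT, frames=[3,1,2] (faults so far: 5)
  step 11: ref 2 -> HIT, frames=[3,1,2] (faults so far: 5)
  step 12: ref 2 -> HIT, frames=[3,1,2] (faults so far: 5)
  step 13: ref 3 -> HIT, frames=[3,1,2] (faults so far: 5)
  step 14: ref 3 -> HIT, frames=[3,1,2] (faults so far: 5)
  LRU total faults: 5
--- Optimal ---
  step 0: ref 1 -> FAULT, frames=[1,-,-] (faults so far: 1)
  step 1: ref 4 -> FAULT, frames=[1,4,-] (faults so far: 2)
  step 2: ref 4 -> HIT, frames=[1,4,-] (faults so far: 2)
  step 3: ref 4 -> HIT, frames=[1,4,-] (faults so far: 2)
  step 4: ref 1 -> HIT, frames=[1,4,-] (faults so far: 2)
  step 5: ref 4 -> HIT, frames=[1,4,-] (faults so far: 2)
  step 6: ref 2 -> FAULT, frames=[1,4,2] (faults so far: 3)
  step 7: ref 3 -> FAULT, evict 4, frames=[1,3,2] (faults so far: 4)
  step 8: ref 2 -> HIT, frames=[1,3,2] (faults so far: 4)
  step 9: ref 1 -> HIT, frames=[1,3,2] (faults so far: 4)
  step 10: ref 2 -> HIT, frames=[1,3,2] (faults so far: 4)
  step 11: ref 2 -> HIT, frames=[1,3,2] (faults so far: 4)
  step 12: ref 2 -> HIT, frames=[1,3,2] (faults so far: 4)
  step 13: ref 3 -> HIT, frames=[1,3,2] (faults so far: 4)
  step 14: ref 3 -> HIT, frames=[1,3,2] (faults so far: 4)
  Optimal total faults: 4

Answer: 5 5 4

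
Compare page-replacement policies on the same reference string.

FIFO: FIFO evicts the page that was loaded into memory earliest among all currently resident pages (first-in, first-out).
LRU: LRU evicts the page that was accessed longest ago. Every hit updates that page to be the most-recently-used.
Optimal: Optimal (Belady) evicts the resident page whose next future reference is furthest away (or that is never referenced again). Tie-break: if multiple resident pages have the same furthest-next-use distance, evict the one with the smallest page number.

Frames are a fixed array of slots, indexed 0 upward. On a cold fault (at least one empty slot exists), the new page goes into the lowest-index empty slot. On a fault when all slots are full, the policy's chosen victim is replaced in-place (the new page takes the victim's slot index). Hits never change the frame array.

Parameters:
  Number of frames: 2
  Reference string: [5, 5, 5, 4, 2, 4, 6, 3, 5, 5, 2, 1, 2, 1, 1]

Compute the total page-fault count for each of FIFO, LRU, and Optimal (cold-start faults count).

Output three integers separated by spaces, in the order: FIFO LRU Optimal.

Answer: 8 8 7

Derivation:
--- FIFO ---
  step 0: ref 5 -> FAULT, frames=[5,-] (faults so far: 1)
  step 1: ref 5 -> HIT, frames=[5,-] (faults so far: 1)
  step 2: ref 5 -> HIT, frames=[5,-] (faults so far: 1)
  step 3: ref 4 -> FAULT, frames=[5,4] (faults so far: 2)
  step 4: ref 2 -> FAULT, evict 5, frames=[2,4] (faults so far: 3)
  step 5: ref 4 -> HIT, frames=[2,4] (faults so far: 3)
  step 6: ref 6 -> FAULT, evict 4, frames=[2,6] (faults so far: 4)
  step 7: ref 3 -> FAULT, evict 2, frames=[3,6] (faults so far: 5)
  step 8: ref 5 -> FAULT, evict 6, frames=[3,5] (faults so far: 6)
  step 9: ref 5 -> HIT, frames=[3,5] (faults so far: 6)
  step 10: ref 2 -> FAULT, evict 3, frames=[2,5] (faults so far: 7)
  step 11: ref 1 -> FAULT, evict 5, frames=[2,1] (faults so far: 8)
  step 12: ref 2 -> HIT, frames=[2,1] (faults so far: 8)
  step 13: ref 1 -> HIT, frames=[2,1] (faults so far: 8)
  step 14: ref 1 -> HIT, frames=[2,1] (faults so far: 8)
  FIFO total faults: 8
--- LRU ---
  step 0: ref 5 -> FAULT, frames=[5,-] (faults so far: 1)
  step 1: ref 5 -> HIT, frames=[5,-] (faults so far: 1)
  step 2: ref 5 -> HIT, frames=[5,-] (faults so far: 1)
  step 3: ref 4 -> FAULT, frames=[5,4] (faults so far: 2)
  step 4: ref 2 -> FAULT, evict 5, frames=[2,4] (faults so far: 3)
  step 5: ref 4 -> HIT, frames=[2,4] (faults so far: 3)
  step 6: ref 6 -> FAULT, evict 2, frames=[6,4] (faults so far: 4)
  step 7: ref 3 -> FAULT, evict 4, frames=[6,3] (faults so far: 5)
  step 8: ref 5 -> FAULT, evict 6, frames=[5,3] (faults so far: 6)
  step 9: ref 5 -> HIT, frames=[5,3] (faults so far: 6)
  step 10: ref 2 -> FAULT, evict 3, frames=[5,2] (faults so far: 7)
  step 11: ref 1 -> FAULT, evict 5, frames=[1,2] (faults so far: 8)
  step 12: ref 2 -> HIT, frames=[1,2] (faults so far: 8)
  step 13: ref 1 -> HIT, frames=[1,2] (faults so far: 8)
  step 14: ref 1 -> HIT, frames=[1,2] (faults so far: 8)
  LRU total faults: 8
--- Optimal ---
  step 0: ref 5 -> FAULT, frames=[5,-] (faults so far: 1)
  step 1: ref 5 -> HIT, frames=[5,-] (faults so far: 1)
  step 2: ref 5 -> HIT, frames=[5,-] (faults so far: 1)
  step 3: ref 4 -> FAULT, frames=[5,4] (faults so far: 2)
  step 4: ref 2 -> FAULT, evict 5, frames=[2,4] (faults so far: 3)
  step 5: ref 4 -> HIT, frames=[2,4] (faults so far: 3)
  step 6: ref 6 -> FAULT, evict 4, frames=[2,6] (faults so far: 4)
  step 7: ref 3 -> FAULT, evict 6, frames=[2,3] (faults so far: 5)
  step 8: ref 5 -> FAULT, evict 3, frames=[2,5] (faults so far: 6)
  step 9: ref 5 -> HIT, frames=[2,5] (faults so far: 6)
  step 10: ref 2 -> HIT, frames=[2,5] (faults so far: 6)
  step 11: ref 1 -> FAULT, evict 5, frames=[2,1] (faults so far: 7)
  step 12: ref 2 -> HIT, frames=[2,1] (faults so far: 7)
  step 13: ref 1 -> HIT, frames=[2,1] (faults so far: 7)
  step 14: ref 1 -> HIT, frames=[2,1] (faults so far: 7)
  Optimal total faults: 7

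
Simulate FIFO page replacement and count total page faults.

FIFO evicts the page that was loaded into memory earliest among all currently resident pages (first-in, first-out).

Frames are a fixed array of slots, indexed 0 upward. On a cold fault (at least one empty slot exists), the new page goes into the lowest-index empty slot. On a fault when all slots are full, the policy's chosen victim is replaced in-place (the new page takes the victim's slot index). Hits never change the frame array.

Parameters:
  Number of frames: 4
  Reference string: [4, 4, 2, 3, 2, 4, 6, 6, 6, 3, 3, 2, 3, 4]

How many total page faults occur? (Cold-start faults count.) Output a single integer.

Step 0: ref 4 → FAULT, frames=[4,-,-,-]
Step 1: ref 4 → HIT, frames=[4,-,-,-]
Step 2: ref 2 → FAULT, frames=[4,2,-,-]
Step 3: ref 3 → FAULT, frames=[4,2,3,-]
Step 4: ref 2 → HIT, frames=[4,2,3,-]
Step 5: ref 4 → HIT, frames=[4,2,3,-]
Step 6: ref 6 → FAULT, frames=[4,2,3,6]
Step 7: ref 6 → HIT, frames=[4,2,3,6]
Step 8: ref 6 → HIT, frames=[4,2,3,6]
Step 9: ref 3 → HIT, frames=[4,2,3,6]
Step 10: ref 3 → HIT, frames=[4,2,3,6]
Step 11: ref 2 → HIT, frames=[4,2,3,6]
Step 12: ref 3 → HIT, frames=[4,2,3,6]
Step 13: ref 4 → HIT, frames=[4,2,3,6]
Total faults: 4

Answer: 4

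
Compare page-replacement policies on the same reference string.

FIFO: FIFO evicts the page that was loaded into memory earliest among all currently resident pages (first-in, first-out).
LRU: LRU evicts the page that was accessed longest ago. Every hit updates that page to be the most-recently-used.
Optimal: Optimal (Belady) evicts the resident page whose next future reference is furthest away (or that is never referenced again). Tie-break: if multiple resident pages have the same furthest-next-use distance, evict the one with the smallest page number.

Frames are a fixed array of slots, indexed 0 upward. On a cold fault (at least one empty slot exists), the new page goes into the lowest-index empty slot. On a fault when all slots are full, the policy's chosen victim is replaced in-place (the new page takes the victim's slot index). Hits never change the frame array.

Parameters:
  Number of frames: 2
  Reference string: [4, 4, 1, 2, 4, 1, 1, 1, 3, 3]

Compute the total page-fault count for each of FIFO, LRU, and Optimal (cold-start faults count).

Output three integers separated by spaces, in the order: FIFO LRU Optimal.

Answer: 6 6 5

Derivation:
--- FIFO ---
  step 0: ref 4 -> FAULT, frames=[4,-] (faults so far: 1)
  step 1: ref 4 -> HIT, frames=[4,-] (faults so far: 1)
  step 2: ref 1 -> FAULT, frames=[4,1] (faults so far: 2)
  step 3: ref 2 -> FAULT, evict 4, frames=[2,1] (faults so far: 3)
  step 4: ref 4 -> FAULT, evict 1, frames=[2,4] (faults so far: 4)
  step 5: ref 1 -> FAULT, evict 2, frames=[1,4] (faults so far: 5)
  step 6: ref 1 -> HIT, frames=[1,4] (faults so far: 5)
  step 7: ref 1 -> HIT, frames=[1,4] (faults so far: 5)
  step 8: ref 3 -> FAULT, evict 4, frames=[1,3] (faults so far: 6)
  step 9: ref 3 -> HIT, frames=[1,3] (faults so far: 6)
  FIFO total faults: 6
--- LRU ---
  step 0: ref 4 -> FAULT, frames=[4,-] (faults so far: 1)
  step 1: ref 4 -> HIT, frames=[4,-] (faults so far: 1)
  step 2: ref 1 -> FAULT, frames=[4,1] (faults so far: 2)
  step 3: ref 2 -> FAULT, evict 4, frames=[2,1] (faults so far: 3)
  step 4: ref 4 -> FAULT, evict 1, frames=[2,4] (faults so far: 4)
  step 5: ref 1 -> FAULT, evict 2, frames=[1,4] (faults so far: 5)
  step 6: ref 1 -> HIT, frames=[1,4] (faults so far: 5)
  step 7: ref 1 -> HIT, frames=[1,4] (faults so far: 5)
  step 8: ref 3 -> FAULT, evict 4, frames=[1,3] (faults so far: 6)
  step 9: ref 3 -> HIT, frames=[1,3] (faults so far: 6)
  LRU total faults: 6
--- Optimal ---
  step 0: ref 4 -> FAULT, frames=[4,-] (faults so far: 1)
  step 1: ref 4 -> HIT, frames=[4,-] (faults so far: 1)
  step 2: ref 1 -> FAULT, frames=[4,1] (faults so far: 2)
  step 3: ref 2 -> FAULT, evict 1, frames=[4,2] (faults so far: 3)
  step 4: ref 4 -> HIT, frames=[4,2] (faults so far: 3)
  step 5: ref 1 -> FAULT, evict 2, frames=[4,1] (faults so far: 4)
  step 6: ref 1 -> HIT, frames=[4,1] (faults so far: 4)
  step 7: ref 1 -> HIT, frames=[4,1] (faults so far: 4)
  step 8: ref 3 -> FAULT, evict 1, frames=[4,3] (faults so far: 5)
  step 9: ref 3 -> HIT, frames=[4,3] (faults so far: 5)
  Optimal total faults: 5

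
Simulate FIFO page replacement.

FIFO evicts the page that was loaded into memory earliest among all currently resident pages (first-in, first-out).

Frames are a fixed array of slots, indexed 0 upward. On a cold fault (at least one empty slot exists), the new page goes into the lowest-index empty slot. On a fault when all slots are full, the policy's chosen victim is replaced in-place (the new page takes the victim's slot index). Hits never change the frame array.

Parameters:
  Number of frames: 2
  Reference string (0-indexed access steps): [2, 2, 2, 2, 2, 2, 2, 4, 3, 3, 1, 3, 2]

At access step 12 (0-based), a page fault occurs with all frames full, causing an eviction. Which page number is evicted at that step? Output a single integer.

Step 0: ref 2 -> FAULT, frames=[2,-]
Step 1: ref 2 -> HIT, frames=[2,-]
Step 2: ref 2 -> HIT, frames=[2,-]
Step 3: ref 2 -> HIT, frames=[2,-]
Step 4: ref 2 -> HIT, frames=[2,-]
Step 5: ref 2 -> HIT, frames=[2,-]
Step 6: ref 2 -> HIT, frames=[2,-]
Step 7: ref 4 -> FAULT, frames=[2,4]
Step 8: ref 3 -> FAULT, evict 2, frames=[3,4]
Step 9: ref 3 -> HIT, frames=[3,4]
Step 10: ref 1 -> FAULT, evict 4, frames=[3,1]
Step 11: ref 3 -> HIT, frames=[3,1]
Step 12: ref 2 -> FAULT, evict 3, frames=[2,1]
At step 12: evicted page 3

Answer: 3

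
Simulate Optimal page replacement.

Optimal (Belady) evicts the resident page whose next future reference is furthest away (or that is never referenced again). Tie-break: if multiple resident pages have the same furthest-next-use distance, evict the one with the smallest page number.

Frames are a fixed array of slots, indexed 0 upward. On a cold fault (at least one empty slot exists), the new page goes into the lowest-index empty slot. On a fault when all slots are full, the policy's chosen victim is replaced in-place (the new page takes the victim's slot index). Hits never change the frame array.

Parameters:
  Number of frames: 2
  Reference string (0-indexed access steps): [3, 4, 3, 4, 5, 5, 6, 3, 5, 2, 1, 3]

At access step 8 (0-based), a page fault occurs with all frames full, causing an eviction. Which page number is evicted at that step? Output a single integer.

Answer: 6

Derivation:
Step 0: ref 3 -> FAULT, frames=[3,-]
Step 1: ref 4 -> FAULT, frames=[3,4]
Step 2: ref 3 -> HIT, frames=[3,4]
Step 3: ref 4 -> HIT, frames=[3,4]
Step 4: ref 5 -> FAULT, evict 4, frames=[3,5]
Step 5: ref 5 -> HIT, frames=[3,5]
Step 6: ref 6 -> FAULT, evict 5, frames=[3,6]
Step 7: ref 3 -> HIT, frames=[3,6]
Step 8: ref 5 -> FAULT, evict 6, frames=[3,5]
At step 8: evicted page 6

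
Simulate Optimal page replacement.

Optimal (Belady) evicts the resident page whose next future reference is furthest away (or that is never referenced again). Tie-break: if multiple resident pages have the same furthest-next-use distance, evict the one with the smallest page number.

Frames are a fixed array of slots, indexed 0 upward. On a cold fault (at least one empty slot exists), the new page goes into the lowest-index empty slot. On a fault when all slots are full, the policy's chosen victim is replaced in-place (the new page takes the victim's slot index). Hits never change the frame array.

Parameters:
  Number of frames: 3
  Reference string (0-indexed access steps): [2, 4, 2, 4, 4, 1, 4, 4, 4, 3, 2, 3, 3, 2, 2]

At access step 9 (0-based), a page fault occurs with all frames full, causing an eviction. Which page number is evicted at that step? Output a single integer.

Answer: 1

Derivation:
Step 0: ref 2 -> FAULT, frames=[2,-,-]
Step 1: ref 4 -> FAULT, frames=[2,4,-]
Step 2: ref 2 -> HIT, frames=[2,4,-]
Step 3: ref 4 -> HIT, frames=[2,4,-]
Step 4: ref 4 -> HIT, frames=[2,4,-]
Step 5: ref 1 -> FAULT, frames=[2,4,1]
Step 6: ref 4 -> HIT, frames=[2,4,1]
Step 7: ref 4 -> HIT, frames=[2,4,1]
Step 8: ref 4 -> HIT, frames=[2,4,1]
Step 9: ref 3 -> FAULT, evict 1, frames=[2,4,3]
At step 9: evicted page 1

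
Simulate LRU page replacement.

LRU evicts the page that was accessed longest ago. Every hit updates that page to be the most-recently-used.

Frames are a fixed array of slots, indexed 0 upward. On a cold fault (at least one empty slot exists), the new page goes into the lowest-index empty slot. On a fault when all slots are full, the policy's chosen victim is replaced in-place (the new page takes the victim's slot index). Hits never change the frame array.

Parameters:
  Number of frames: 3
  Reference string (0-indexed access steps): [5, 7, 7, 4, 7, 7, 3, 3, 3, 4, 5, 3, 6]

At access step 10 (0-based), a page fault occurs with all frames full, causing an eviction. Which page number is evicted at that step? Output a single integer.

Step 0: ref 5 -> FAULT, frames=[5,-,-]
Step 1: ref 7 -> FAULT, frames=[5,7,-]
Step 2: ref 7 -> HIT, frames=[5,7,-]
Step 3: ref 4 -> FAULT, frames=[5,7,4]
Step 4: ref 7 -> HIT, frames=[5,7,4]
Step 5: ref 7 -> HIT, frames=[5,7,4]
Step 6: ref 3 -> FAULT, evict 5, frames=[3,7,4]
Step 7: ref 3 -> HIT, frames=[3,7,4]
Step 8: ref 3 -> HIT, frames=[3,7,4]
Step 9: ref 4 -> HIT, frames=[3,7,4]
Step 10: ref 5 -> FAULT, evict 7, frames=[3,5,4]
At step 10: evicted page 7

Answer: 7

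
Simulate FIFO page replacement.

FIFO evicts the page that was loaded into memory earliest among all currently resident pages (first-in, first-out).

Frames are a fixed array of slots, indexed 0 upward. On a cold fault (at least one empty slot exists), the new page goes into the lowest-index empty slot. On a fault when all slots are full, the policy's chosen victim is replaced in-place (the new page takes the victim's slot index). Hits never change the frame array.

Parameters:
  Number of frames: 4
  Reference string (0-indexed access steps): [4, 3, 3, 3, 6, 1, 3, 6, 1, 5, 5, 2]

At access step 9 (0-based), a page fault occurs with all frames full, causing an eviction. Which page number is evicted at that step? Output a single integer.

Answer: 4

Derivation:
Step 0: ref 4 -> FAULT, frames=[4,-,-,-]
Step 1: ref 3 -> FAULT, frames=[4,3,-,-]
Step 2: ref 3 -> HIT, frames=[4,3,-,-]
Step 3: ref 3 -> HIT, frames=[4,3,-,-]
Step 4: ref 6 -> FAULT, frames=[4,3,6,-]
Step 5: ref 1 -> FAULT, frames=[4,3,6,1]
Step 6: ref 3 -> HIT, frames=[4,3,6,1]
Step 7: ref 6 -> HIT, frames=[4,3,6,1]
Step 8: ref 1 -> HIT, frames=[4,3,6,1]
Step 9: ref 5 -> FAULT, evict 4, frames=[5,3,6,1]
At step 9: evicted page 4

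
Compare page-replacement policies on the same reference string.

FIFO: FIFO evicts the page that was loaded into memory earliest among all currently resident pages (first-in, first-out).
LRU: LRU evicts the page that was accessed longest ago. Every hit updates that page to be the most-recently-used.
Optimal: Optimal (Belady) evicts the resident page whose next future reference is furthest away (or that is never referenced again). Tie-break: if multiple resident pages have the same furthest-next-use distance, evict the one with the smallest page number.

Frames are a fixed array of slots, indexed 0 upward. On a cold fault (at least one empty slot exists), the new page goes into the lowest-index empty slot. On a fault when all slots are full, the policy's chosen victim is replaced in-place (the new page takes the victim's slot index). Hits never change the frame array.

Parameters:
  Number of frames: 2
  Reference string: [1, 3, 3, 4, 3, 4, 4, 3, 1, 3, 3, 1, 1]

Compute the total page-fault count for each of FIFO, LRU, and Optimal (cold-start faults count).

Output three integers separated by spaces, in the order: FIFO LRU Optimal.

Answer: 5 4 4

Derivation:
--- FIFO ---
  step 0: ref 1 -> FAULT, frames=[1,-] (faults so far: 1)
  step 1: ref 3 -> FAULT, frames=[1,3] (faults so far: 2)
  step 2: ref 3 -> HIT, frames=[1,3] (faults so far: 2)
  step 3: ref 4 -> FAULT, evict 1, frames=[4,3] (faults so far: 3)
  step 4: ref 3 -> HIT, frames=[4,3] (faults so far: 3)
  step 5: ref 4 -> HIT, frames=[4,3] (faults so far: 3)
  step 6: ref 4 -> HIT, frames=[4,3] (faults so far: 3)
  step 7: ref 3 -> HIT, frames=[4,3] (faults so far: 3)
  step 8: ref 1 -> FAULT, evict 3, frames=[4,1] (faults so far: 4)
  step 9: ref 3 -> FAULT, evict 4, frames=[3,1] (faults so far: 5)
  step 10: ref 3 -> HIT, frames=[3,1] (faults so far: 5)
  step 11: ref 1 -> HIT, frames=[3,1] (faults so far: 5)
  step 12: ref 1 -> HIT, frames=[3,1] (faults so far: 5)
  FIFO total faults: 5
--- LRU ---
  step 0: ref 1 -> FAULT, frames=[1,-] (faults so far: 1)
  step 1: ref 3 -> FAULT, frames=[1,3] (faults so far: 2)
  step 2: ref 3 -> HIT, frames=[1,3] (faults so far: 2)
  step 3: ref 4 -> FAULT, evict 1, frames=[4,3] (faults so far: 3)
  step 4: ref 3 -> HIT, frames=[4,3] (faults so far: 3)
  step 5: ref 4 -> HIT, frames=[4,3] (faults so far: 3)
  step 6: ref 4 -> HIT, frames=[4,3] (faults so far: 3)
  step 7: ref 3 -> HIT, frames=[4,3] (faults so far: 3)
  step 8: ref 1 -> FAULT, evict 4, frames=[1,3] (faults so far: 4)
  step 9: ref 3 -> HIT, frames=[1,3] (faults so far: 4)
  step 10: ref 3 -> HIT, frames=[1,3] (faults so far: 4)
  step 11: ref 1 -> HIT, frames=[1,3] (faults so far: 4)
  step 12: ref 1 -> HIT, frames=[1,3] (faults so far: 4)
  LRU total faults: 4
--- Optimal ---
  step 0: ref 1 -> FAULT, frames=[1,-] (faults so far: 1)
  step 1: ref 3 -> FAULT, frames=[1,3] (faults so far: 2)
  step 2: ref 3 -> HIT, frames=[1,3] (faults so far: 2)
  step 3: ref 4 -> FAULT, evict 1, frames=[4,3] (faults so far: 3)
  step 4: ref 3 -> HIT, frames=[4,3] (faults so far: 3)
  step 5: ref 4 -> HIT, frames=[4,3] (faults so far: 3)
  step 6: ref 4 -> HIT, frames=[4,3] (faults so far: 3)
  step 7: ref 3 -> HIT, frames=[4,3] (faults so far: 3)
  step 8: ref 1 -> FAULT, evict 4, frames=[1,3] (faults so far: 4)
  step 9: ref 3 -> HIT, frames=[1,3] (faults so far: 4)
  step 10: ref 3 -> HIT, frames=[1,3] (faults so far: 4)
  step 11: ref 1 -> HIT, frames=[1,3] (faults so far: 4)
  step 12: ref 1 -> HIT, frames=[1,3] (faults so far: 4)
  Optimal total faults: 4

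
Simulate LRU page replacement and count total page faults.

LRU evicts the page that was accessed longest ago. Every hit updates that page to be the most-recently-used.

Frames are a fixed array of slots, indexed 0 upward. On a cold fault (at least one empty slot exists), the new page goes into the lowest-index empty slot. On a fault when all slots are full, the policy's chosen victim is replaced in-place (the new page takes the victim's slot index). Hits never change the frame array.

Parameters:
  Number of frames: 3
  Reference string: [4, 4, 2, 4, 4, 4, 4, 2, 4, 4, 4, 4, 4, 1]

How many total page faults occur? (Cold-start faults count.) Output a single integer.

Answer: 3

Derivation:
Step 0: ref 4 → FAULT, frames=[4,-,-]
Step 1: ref 4 → HIT, frames=[4,-,-]
Step 2: ref 2 → FAULT, frames=[4,2,-]
Step 3: ref 4 → HIT, frames=[4,2,-]
Step 4: ref 4 → HIT, frames=[4,2,-]
Step 5: ref 4 → HIT, frames=[4,2,-]
Step 6: ref 4 → HIT, frames=[4,2,-]
Step 7: ref 2 → HIT, frames=[4,2,-]
Step 8: ref 4 → HIT, frames=[4,2,-]
Step 9: ref 4 → HIT, frames=[4,2,-]
Step 10: ref 4 → HIT, frames=[4,2,-]
Step 11: ref 4 → HIT, frames=[4,2,-]
Step 12: ref 4 → HIT, frames=[4,2,-]
Step 13: ref 1 → FAULT, frames=[4,2,1]
Total faults: 3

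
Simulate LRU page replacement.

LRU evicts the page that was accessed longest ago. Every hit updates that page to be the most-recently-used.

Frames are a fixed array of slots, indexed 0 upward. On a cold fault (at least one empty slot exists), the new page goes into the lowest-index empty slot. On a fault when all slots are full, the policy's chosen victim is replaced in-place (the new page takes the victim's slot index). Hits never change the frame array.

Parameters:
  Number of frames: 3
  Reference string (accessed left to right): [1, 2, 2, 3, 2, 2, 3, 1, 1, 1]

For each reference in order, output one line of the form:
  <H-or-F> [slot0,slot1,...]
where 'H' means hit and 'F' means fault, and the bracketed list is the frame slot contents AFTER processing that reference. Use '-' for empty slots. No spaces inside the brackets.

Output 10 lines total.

F [1,-,-]
F [1,2,-]
H [1,2,-]
F [1,2,3]
H [1,2,3]
H [1,2,3]
H [1,2,3]
H [1,2,3]
H [1,2,3]
H [1,2,3]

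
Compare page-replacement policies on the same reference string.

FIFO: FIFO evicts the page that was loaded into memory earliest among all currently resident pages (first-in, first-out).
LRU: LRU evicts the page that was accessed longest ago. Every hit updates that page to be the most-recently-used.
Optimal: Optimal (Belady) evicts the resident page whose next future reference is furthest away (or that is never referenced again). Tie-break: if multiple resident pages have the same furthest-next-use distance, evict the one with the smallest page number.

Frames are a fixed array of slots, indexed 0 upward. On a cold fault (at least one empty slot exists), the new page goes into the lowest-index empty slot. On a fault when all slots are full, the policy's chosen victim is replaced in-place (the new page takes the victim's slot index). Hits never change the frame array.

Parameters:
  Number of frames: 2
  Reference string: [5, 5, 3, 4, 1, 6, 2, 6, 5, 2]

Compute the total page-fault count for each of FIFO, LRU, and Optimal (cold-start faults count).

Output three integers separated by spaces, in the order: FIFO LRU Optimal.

Answer: 7 8 7

Derivation:
--- FIFO ---
  step 0: ref 5 -> FAULT, frames=[5,-] (faults so far: 1)
  step 1: ref 5 -> HIT, frames=[5,-] (faults so far: 1)
  step 2: ref 3 -> FAULT, frames=[5,3] (faults so far: 2)
  step 3: ref 4 -> FAULT, evict 5, frames=[4,3] (faults so far: 3)
  step 4: ref 1 -> FAULT, evict 3, frames=[4,1] (faults so far: 4)
  step 5: ref 6 -> FAULT, evict 4, frames=[6,1] (faults so far: 5)
  step 6: ref 2 -> FAULT, evict 1, frames=[6,2] (faults so far: 6)
  step 7: ref 6 -> HIT, frames=[6,2] (faults so far: 6)
  step 8: ref 5 -> FAULT, evict 6, frames=[5,2] (faults so far: 7)
  step 9: ref 2 -> HIT, frames=[5,2] (faults so far: 7)
  FIFO total faults: 7
--- LRU ---
  step 0: ref 5 -> FAULT, frames=[5,-] (faults so far: 1)
  step 1: ref 5 -> HIT, frames=[5,-] (faults so far: 1)
  step 2: ref 3 -> FAULT, frames=[5,3] (faults so far: 2)
  step 3: ref 4 -> FAULT, evict 5, frames=[4,3] (faults so far: 3)
  step 4: ref 1 -> FAULT, evict 3, frames=[4,1] (faults so far: 4)
  step 5: ref 6 -> FAULT, evict 4, frames=[6,1] (faults so far: 5)
  step 6: ref 2 -> FAULT, evict 1, frames=[6,2] (faults so far: 6)
  step 7: ref 6 -> HIT, frames=[6,2] (faults so far: 6)
  step 8: ref 5 -> FAULT, evict 2, frames=[6,5] (faults so far: 7)
  step 9: ref 2 -> FAULT, evict 6, frames=[2,5] (faults so far: 8)
  LRU total faults: 8
--- Optimal ---
  step 0: ref 5 -> FAULT, frames=[5,-] (faults so far: 1)
  step 1: ref 5 -> HIT, frames=[5,-] (faults so far: 1)
  step 2: ref 3 -> FAULT, frames=[5,3] (faults so far: 2)
  step 3: ref 4 -> FAULT, evict 3, frames=[5,4] (faults so far: 3)
  step 4: ref 1 -> FAULT, evict 4, frames=[5,1] (faults so far: 4)
  step 5: ref 6 -> FAULT, evict 1, frames=[5,6] (faults so far: 5)
  step 6: ref 2 -> FAULT, evict 5, frames=[2,6] (faults so far: 6)
  step 7: ref 6 -> HIT, frames=[2,6] (faults so far: 6)
  step 8: ref 5 -> FAULT, evict 6, frames=[2,5] (faults so far: 7)
  step 9: ref 2 -> HIT, frames=[2,5] (faults so far: 7)
  Optimal total faults: 7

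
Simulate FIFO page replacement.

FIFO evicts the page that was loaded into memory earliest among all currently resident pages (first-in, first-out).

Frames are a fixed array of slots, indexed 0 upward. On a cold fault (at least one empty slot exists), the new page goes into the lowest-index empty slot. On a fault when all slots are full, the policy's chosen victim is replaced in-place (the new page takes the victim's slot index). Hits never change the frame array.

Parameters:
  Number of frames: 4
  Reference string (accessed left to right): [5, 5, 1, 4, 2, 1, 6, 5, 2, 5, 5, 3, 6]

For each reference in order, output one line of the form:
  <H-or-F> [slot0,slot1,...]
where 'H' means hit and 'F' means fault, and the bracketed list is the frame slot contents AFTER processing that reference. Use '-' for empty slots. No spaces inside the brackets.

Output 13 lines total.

F [5,-,-,-]
H [5,-,-,-]
F [5,1,-,-]
F [5,1,4,-]
F [5,1,4,2]
H [5,1,4,2]
F [6,1,4,2]
F [6,5,4,2]
H [6,5,4,2]
H [6,5,4,2]
H [6,5,4,2]
F [6,5,3,2]
H [6,5,3,2]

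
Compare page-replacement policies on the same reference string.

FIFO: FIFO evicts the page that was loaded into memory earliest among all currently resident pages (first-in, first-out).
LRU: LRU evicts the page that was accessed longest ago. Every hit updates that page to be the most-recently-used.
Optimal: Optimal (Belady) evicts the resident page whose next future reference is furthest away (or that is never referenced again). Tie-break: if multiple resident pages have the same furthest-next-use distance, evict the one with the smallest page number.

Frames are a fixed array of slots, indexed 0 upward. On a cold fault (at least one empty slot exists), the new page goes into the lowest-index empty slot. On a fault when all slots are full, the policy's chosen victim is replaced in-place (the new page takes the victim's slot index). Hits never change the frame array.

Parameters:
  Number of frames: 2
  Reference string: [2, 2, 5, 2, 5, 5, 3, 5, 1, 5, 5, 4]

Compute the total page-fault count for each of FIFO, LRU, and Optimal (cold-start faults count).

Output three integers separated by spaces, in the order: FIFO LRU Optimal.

Answer: 6 5 5

Derivation:
--- FIFO ---
  step 0: ref 2 -> FAULT, frames=[2,-] (faults so far: 1)
  step 1: ref 2 -> HIT, frames=[2,-] (faults so far: 1)
  step 2: ref 5 -> FAULT, frames=[2,5] (faults so far: 2)
  step 3: ref 2 -> HIT, frames=[2,5] (faults so far: 2)
  step 4: ref 5 -> HIT, frames=[2,5] (faults so far: 2)
  step 5: ref 5 -> HIT, frames=[2,5] (faults so far: 2)
  step 6: ref 3 -> FAULT, evict 2, frames=[3,5] (faults so far: 3)
  step 7: ref 5 -> HIT, frames=[3,5] (faults so far: 3)
  step 8: ref 1 -> FAULT, evict 5, frames=[3,1] (faults so far: 4)
  step 9: ref 5 -> FAULT, evict 3, frames=[5,1] (faults so far: 5)
  step 10: ref 5 -> HIT, frames=[5,1] (faults so far: 5)
  step 11: ref 4 -> FAULT, evict 1, frames=[5,4] (faults so far: 6)
  FIFO total faults: 6
--- LRU ---
  step 0: ref 2 -> FAULT, frames=[2,-] (faults so far: 1)
  step 1: ref 2 -> HIT, frames=[2,-] (faults so far: 1)
  step 2: ref 5 -> FAULT, frames=[2,5] (faults so far: 2)
  step 3: ref 2 -> HIT, frames=[2,5] (faults so far: 2)
  step 4: ref 5 -> HIT, frames=[2,5] (faults so far: 2)
  step 5: ref 5 -> HIT, frames=[2,5] (faults so far: 2)
  step 6: ref 3 -> FAULT, evict 2, frames=[3,5] (faults so far: 3)
  step 7: ref 5 -> HIT, frames=[3,5] (faults so far: 3)
  step 8: ref 1 -> FAULT, evict 3, frames=[1,5] (faults so far: 4)
  step 9: ref 5 -> HIT, frames=[1,5] (faults so far: 4)
  step 10: ref 5 -> HIT, frames=[1,5] (faults so far: 4)
  step 11: ref 4 -> FAULT, evict 1, frames=[4,5] (faults so far: 5)
  LRU total faults: 5
--- Optimal ---
  step 0: ref 2 -> FAULT, frames=[2,-] (faults so far: 1)
  step 1: ref 2 -> HIT, frames=[2,-] (faults so far: 1)
  step 2: ref 5 -> FAULT, frames=[2,5] (faults so far: 2)
  step 3: ref 2 -> HIT, frames=[2,5] (faults so far: 2)
  step 4: ref 5 -> HIT, frames=[2,5] (faults so far: 2)
  step 5: ref 5 -> HIT, frames=[2,5] (faults so far: 2)
  step 6: ref 3 -> FAULT, evict 2, frames=[3,5] (faults so far: 3)
  step 7: ref 5 -> HIT, frames=[3,5] (faults so far: 3)
  step 8: ref 1 -> FAULT, evict 3, frames=[1,5] (faults so far: 4)
  step 9: ref 5 -> HIT, frames=[1,5] (faults so far: 4)
  step 10: ref 5 -> HIT, frames=[1,5] (faults so far: 4)
  step 11: ref 4 -> FAULT, evict 1, frames=[4,5] (faults so far: 5)
  Optimal total faults: 5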